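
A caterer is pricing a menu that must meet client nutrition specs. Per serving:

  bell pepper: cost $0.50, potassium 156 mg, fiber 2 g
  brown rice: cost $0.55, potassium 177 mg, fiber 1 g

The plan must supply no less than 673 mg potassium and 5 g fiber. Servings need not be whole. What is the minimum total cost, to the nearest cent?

Check every corner: each single food scaled to meet both minima, and each pair solved so both constraints bind.
bell pepper only: max(673/156, 5/2) = 4.314 servings → $2.16.
brown rice only: max(673/177, 5/1) = 5 servings → $2.75.
bell pepper + brown rice with both tight: 1.071 servings and 2.859 servings → $2.11.
The minimum over all feasible corners is $2.11.

$2.11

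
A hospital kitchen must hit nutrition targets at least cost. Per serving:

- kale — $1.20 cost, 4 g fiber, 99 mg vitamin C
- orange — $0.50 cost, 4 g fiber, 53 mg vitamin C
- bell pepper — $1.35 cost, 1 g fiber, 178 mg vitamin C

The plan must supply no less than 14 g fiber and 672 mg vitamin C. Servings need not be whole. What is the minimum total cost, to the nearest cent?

$5.37

At the optimum either one food covers both requirements or two foods hit both targets exactly; no other combination can be cheaper.
kale only: max(14/4, 672/99) = 6.788 servings → $8.15.
orange only: max(14/4, 672/53) = 12.68 servings → $6.34.
bell pepper only: max(14/1, 672/178) = 14 servings → $18.90.
kale + orange: the both-tight solution has a negative serving — not a feasible corner.
kale + bell pepper with both tight: 2.969 servings and 2.124 servings → $6.43.
orange + bell pepper with both tight: 2.762 servings and 2.953 servings → $5.37.
So the least-cost plan costs $5.37.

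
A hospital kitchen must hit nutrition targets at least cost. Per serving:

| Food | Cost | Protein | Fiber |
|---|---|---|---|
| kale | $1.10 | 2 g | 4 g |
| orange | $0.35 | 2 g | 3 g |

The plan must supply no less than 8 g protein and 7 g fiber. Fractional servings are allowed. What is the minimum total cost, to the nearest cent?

$1.40

At the optimum either one food covers both requirements or two foods hit both targets exactly; no other combination can be cheaper.
kale only: max(8/2, 7/4) = 4 servings → $4.40.
orange only: max(8/2, 7/3) = 4 servings → $1.40.
kale + orange with both targets exact would need a negative amount; discard.
So the least-cost plan costs $1.40.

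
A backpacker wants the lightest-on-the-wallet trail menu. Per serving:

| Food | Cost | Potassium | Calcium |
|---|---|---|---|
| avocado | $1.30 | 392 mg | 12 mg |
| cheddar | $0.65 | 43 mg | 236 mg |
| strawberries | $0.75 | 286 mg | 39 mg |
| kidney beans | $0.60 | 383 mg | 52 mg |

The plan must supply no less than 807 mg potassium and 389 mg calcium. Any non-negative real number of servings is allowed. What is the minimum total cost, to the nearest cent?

Minimising a linear cost over {potassium ≥ 807, calcium ≥ 389, servings ≥ 0} — the optimum is at a vertex, using one or two foods.
avocado only: max(807/392, 389/12) = 32.42 servings → $42.14.
cheddar only: max(807/43, 389/236) = 18.77 servings → $12.20.
strawberries only: max(807/286, 389/39) = 9.974 servings → $7.48.
kidney beans only: max(807/383, 389/52) = 7.481 servings → $4.49.
avocado + cheddar with both tight: 1.888 servings and 1.552 servings → $3.46.
avocado + strawberries: the both-tight solution has a negative serving — not a feasible corner.
avocado + kidney beans: the both-tight solution has a negative serving — not a feasible corner.
cheddar + strawberries with both tight: 1.212 servings and 2.639 servings → $2.77.
cheddar + kidney beans with both tight: 1.214 servings and 1.971 servings → $1.97.
strawberries + kidney beans with both targets exact would need a negative amount; discard.
Cheapest feasible corner: $1.97.

$1.97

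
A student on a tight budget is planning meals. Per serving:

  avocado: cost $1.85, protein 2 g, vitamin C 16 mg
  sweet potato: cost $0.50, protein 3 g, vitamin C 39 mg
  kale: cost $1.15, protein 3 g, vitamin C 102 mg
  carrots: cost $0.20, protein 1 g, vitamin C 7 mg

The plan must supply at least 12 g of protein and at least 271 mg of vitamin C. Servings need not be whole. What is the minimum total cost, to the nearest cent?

$3.19

Minimising a linear cost over {protein ≥ 12, vitamin C ≥ 271, servings ≥ 0} — the optimum is at a vertex, using one or two foods.
avocado only: max(12/2, 271/16) = 16.94 servings → $31.33.
sweet potato only: max(12/3, 271/39) = 6.949 servings → $3.47.
kale only: max(12/3, 271/102) = 4 servings → $4.60.
carrots only: max(12/1, 271/7) = 38.71 servings → $7.74.
avocado + sweet potato: the both-tight solution has a negative serving — not a feasible corner.
avocado + kale with both tight: 2.635 servings and 2.244 servings → $7.45.
avocado + carrots with both targets exact would need a negative amount; discard.
sweet potato + kale with both tight: 2.175 servings and 1.825 servings → $3.19.
sweet potato + carrots: intersection lies outside the first quadrant.
kale + carrots with both tight: 2.309 servings and 5.074 servings → $3.67.
Cheapest feasible corner: $3.19.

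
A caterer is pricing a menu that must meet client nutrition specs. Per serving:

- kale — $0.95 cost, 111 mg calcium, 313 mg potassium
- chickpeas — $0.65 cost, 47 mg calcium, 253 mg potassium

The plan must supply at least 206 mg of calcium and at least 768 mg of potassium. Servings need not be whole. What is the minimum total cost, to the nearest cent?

$2.15

Compare the cost at each extreme point of the feasible region.
kale only: max(206/111, 768/313) = 2.454 servings → $2.33.
chickpeas only: max(206/47, 768/253) = 4.383 servings → $2.85.
kale + chickpeas with both tight: 1.198 servings and 1.553 servings → $2.15.
Cheapest feasible corner: $2.15.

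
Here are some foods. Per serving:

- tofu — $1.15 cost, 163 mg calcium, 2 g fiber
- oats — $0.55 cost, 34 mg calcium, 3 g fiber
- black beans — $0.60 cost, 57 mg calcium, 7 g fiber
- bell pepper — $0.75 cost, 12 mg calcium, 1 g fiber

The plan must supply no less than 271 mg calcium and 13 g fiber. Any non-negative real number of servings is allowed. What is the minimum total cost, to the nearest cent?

At the optimum either one food covers both requirements or two foods hit both targets exactly; no other combination can be cheaper.
tofu only: max(271/163, 13/2) = 6.5 servings → $7.47.
oats only: max(271/34, 13/3) = 7.971 servings → $4.38.
black beans only: max(271/57, 13/7) = 4.754 servings → $2.85.
bell pepper only: max(271/12, 13/1) = 22.58 servings → $16.94.
tofu + oats with both tight: 0.8812 servings and 3.746 servings → $3.07.
tofu + black beans with both tight: 1.126 servings and 1.536 servings → $2.22.
tofu + bell pepper with both tight: 0.8273 servings and 11.35 servings → $9.46.
oats + black beans: the both-tight solution has a negative serving — not a feasible corner.
oats + bell pepper: intersection lies outside the first quadrant.
black beans + bell pepper: intersection lies outside the first quadrant.
The minimum over all feasible corners is $2.22.

$2.22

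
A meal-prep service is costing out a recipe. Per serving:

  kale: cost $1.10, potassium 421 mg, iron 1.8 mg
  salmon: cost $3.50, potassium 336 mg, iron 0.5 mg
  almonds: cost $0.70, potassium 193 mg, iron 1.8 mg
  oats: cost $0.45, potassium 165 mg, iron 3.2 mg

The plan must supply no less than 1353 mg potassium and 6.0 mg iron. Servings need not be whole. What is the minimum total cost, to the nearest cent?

Two binding constraints pin down two serving amounts, so the optimal mix uses at most two foods. The candidates are each food alone (scaled to the tighter of potassium/iron) and each pair with both constraints tight.
kale only: max(1353/421, 6.0/1.8) = 3.333 servings → $3.67.
salmon only: max(1353/336, 6.0/0.5) = 12 servings → $42.00.
almonds only: max(1353/193, 6.0/1.8) = 7.01 servings → $4.91.
oats only: max(1353/165, 6.0/3.2) = 8.2 servings → $3.69.
kale + salmon: intersection lies outside the first quadrant.
kale + almonds with both tight: 3.113 servings and 0.2208 servings → $3.58.
kale + oats with both tight: 3.18 servings and 0.08627 servings → $3.54.
salmon + almonds with both tight: 2.513 servings and 2.635 servings → $10.64.
salmon + oats with both tight: 3.364 servings and 1.349 servings → $12.38.
almonds + oats: intersection lies outside the first quadrant.
So the least-cost plan costs $3.54.

$3.54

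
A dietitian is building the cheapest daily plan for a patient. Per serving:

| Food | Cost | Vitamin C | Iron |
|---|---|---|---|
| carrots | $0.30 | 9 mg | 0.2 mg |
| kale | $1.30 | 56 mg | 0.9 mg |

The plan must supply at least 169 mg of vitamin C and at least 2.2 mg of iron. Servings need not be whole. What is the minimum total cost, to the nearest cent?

Minimising a linear cost over {vitamin C ≥ 169, iron ≥ 2.2, servings ≥ 0} — the optimum is at a vertex, using one or two foods.
carrots only: max(169/9, 2.2/0.2) = 18.78 servings → $5.63.
kale only: max(169/56, 2.2/0.9) = 3.018 servings → $3.92.
carrots + kale: the both-tight solution has a negative serving — not a feasible corner.
The minimum over all feasible corners is $3.92.

$3.92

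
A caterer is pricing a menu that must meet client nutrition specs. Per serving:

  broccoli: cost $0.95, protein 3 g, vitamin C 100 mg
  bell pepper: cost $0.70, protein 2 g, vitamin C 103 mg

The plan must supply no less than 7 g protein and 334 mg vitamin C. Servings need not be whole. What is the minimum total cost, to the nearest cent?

$2.40

broccoli only: max(7/3, 334/100) = 3.34 servings → $3.17.
bell pepper only: max(7/2, 334/103) = 3.5 servings → $2.45.
broccoli + bell pepper with both tight: 0.4862 servings and 2.771 servings → $2.40.
So the least-cost plan costs $2.40.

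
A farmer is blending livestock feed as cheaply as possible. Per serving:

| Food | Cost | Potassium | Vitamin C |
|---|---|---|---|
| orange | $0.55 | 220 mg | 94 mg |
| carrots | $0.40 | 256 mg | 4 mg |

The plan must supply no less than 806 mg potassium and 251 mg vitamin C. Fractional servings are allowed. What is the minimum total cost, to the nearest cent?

Two binding constraints pin down two serving amounts, so the optimal mix uses at most two foods. The candidates are each food alone (scaled to the tighter of potassium/vitamin C) and each pair with both constraints tight.
orange only: max(806/220, 251/94) = 3.664 servings → $2.02.
carrots only: max(806/256, 251/4) = 62.75 servings → $25.10.
orange + carrots with both tight: 2.633 servings and 0.8861 servings → $1.80.
The minimum over all feasible corners is $1.80.

$1.80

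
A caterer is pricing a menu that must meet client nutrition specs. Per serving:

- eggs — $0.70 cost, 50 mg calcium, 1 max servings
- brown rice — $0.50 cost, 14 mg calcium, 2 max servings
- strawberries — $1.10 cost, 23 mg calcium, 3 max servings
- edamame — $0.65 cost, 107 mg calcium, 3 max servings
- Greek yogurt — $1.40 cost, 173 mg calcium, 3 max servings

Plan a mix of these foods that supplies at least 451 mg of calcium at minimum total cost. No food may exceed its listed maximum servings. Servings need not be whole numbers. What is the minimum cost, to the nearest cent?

$3.00

Cost per mg of calcium: edamame $0.0061, Greek yogurt $0.0081, eggs $0.0140, brown rice $0.0357, strawberries $0.0478.
Take 3 servings of edamame: +321.0 mg calcium for $1.95 (total $1.95, still need 130.0 mg).
Take 0.7514 servings of Greek yogurt: +130.0 mg calcium for $1.05 (total $3.00, still need 0.0 mg).
Greedy by cheapest-per-mg is optimal for a single linear constraint, so the minimum cost is $3.00.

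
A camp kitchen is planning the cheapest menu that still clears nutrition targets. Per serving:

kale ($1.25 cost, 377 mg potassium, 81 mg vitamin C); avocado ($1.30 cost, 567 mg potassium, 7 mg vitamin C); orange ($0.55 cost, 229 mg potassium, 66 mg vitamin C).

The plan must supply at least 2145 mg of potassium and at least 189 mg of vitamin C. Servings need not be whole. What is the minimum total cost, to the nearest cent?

$4.98

This is a tiny linear program; its minimum lies at a vertex of the feasible set. List the vertices and price them.
kale only: max(2145/377, 189/81) = 5.69 servings → $7.11.
avocado only: max(2145/567, 189/7) = 27 servings → $35.10.
orange only: max(2145/229, 189/66) = 9.367 servings → $5.15.
kale + avocado with both tight: 2.129 servings and 2.368 servings → $5.74.
kale + orange: the both-tight solution has a negative serving — not a feasible corner.
avocado + orange with both tight: 2.744 servings and 2.573 servings → $4.98.
So the least-cost plan costs $4.98.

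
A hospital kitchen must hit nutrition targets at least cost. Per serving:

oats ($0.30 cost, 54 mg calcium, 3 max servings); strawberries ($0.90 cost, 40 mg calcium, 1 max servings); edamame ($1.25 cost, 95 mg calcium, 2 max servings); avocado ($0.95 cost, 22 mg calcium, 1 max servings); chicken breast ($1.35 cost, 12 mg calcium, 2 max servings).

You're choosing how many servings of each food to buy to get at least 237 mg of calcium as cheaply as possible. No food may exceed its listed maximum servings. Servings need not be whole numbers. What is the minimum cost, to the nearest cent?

Cost per mg of calcium: oats $0.0056, edamame $0.0132, strawberries $0.0225, avocado $0.0432, chicken breast $0.1125.
Take 3 servings of oats: +162.0 mg calcium for $0.90 (total $0.90, still need 75.0 mg).
Take 0.7895 servings of edamame: +75.0 mg calcium for $0.99 (total $1.89, still need 0.0 mg).
Filling from the cheapest source first is optimal under one linear minimum: $1.89.

$1.89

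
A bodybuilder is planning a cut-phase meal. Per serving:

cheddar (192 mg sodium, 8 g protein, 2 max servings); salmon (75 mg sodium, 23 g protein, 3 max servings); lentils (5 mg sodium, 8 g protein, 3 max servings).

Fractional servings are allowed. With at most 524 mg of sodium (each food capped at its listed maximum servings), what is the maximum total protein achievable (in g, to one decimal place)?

Protein per mg sodium: lentils 1.6, salmon 0.3067, cheddar 0.04167.
Take 3 servings of lentils: uses 15 mg sodium, +24.0 g protein (running total 24.0 g).
Take 3 servings of salmon: uses 225 mg sodium, +69.0 g protein (running total 93.0 g).
Take 1.479 servings of cheddar: uses 284 mg sodium, +11.8 g protein (running total 104.8 g).
Greedy by best ratio exhausts the sodium allowance optimally: 104.8 g.

104.8 g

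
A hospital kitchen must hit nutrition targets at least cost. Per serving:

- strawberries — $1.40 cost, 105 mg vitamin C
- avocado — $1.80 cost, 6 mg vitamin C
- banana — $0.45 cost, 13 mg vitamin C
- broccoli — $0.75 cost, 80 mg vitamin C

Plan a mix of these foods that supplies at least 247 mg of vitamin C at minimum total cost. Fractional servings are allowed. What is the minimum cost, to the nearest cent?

Cost per mg of vitamin C: broccoli $0.0094, strawberries $0.0133, banana $0.0346, avocado $0.3000.
With no serving limits, use only broccoli: 247 mg / 80 mg = 3.087 servings × $0.75 = $2.32.

$2.32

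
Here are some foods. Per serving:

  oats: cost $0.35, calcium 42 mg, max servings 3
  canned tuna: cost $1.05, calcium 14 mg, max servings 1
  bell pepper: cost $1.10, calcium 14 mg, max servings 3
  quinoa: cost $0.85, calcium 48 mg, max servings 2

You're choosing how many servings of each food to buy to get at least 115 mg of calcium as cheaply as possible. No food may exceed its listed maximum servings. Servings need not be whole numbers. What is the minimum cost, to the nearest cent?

Cost per mg of calcium: oats $0.0083, quinoa $0.0177, canned tuna $0.0750, bell pepper $0.0786.
Take 2.738 servings of oats: +115.0 mg calcium for $0.96 (total $0.96, still need 0.0 mg).
Greedy by cheapest-per-mg is optimal for a single linear constraint, so the minimum cost is $0.96.

$0.96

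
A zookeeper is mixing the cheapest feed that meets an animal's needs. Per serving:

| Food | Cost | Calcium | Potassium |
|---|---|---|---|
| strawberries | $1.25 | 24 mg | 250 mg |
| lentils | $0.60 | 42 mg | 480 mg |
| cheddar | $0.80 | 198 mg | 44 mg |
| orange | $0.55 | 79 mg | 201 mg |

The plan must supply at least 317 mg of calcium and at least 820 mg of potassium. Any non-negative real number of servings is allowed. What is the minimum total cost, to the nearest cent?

strawberries only: max(317/24, 820/250) = 13.21 servings → $16.51.
lentils only: max(317/42, 820/480) = 7.548 servings → $4.53.
cheddar only: max(317/198, 820/44) = 18.64 servings → $14.91.
orange only: max(317/79, 820/201) = 4.08 servings → $2.24.
strawberries + lentils with both targets exact would need a negative amount; discard.
strawberries + cheddar with both tight: 3.064 servings and 1.23 servings → $4.81.
strawberries + orange with both tight: 0.07122 servings and 3.991 servings → $2.28.
lentils + cheddar with both tight: 1.593 servings and 1.263 servings → $1.97.
lentils + orange with both tight: 0.03606 servings and 3.993 servings → $2.22.
cheddar + orange: intersection lies outside the first quadrant.
The minimum over all feasible corners is $1.97.

$1.97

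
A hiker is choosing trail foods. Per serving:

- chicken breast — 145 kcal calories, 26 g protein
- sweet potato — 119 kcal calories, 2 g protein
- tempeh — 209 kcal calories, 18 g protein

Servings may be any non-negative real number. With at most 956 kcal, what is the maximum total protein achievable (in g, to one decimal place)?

171.4 g

Protein per kcal: chicken breast 0.1793, tempeh 0.08612, sweet potato 0.01681.
With no serving limits, spend the whole calories allowance on chicken breast: 956 kcal / 145 kcal × 26 g = 171.4 g.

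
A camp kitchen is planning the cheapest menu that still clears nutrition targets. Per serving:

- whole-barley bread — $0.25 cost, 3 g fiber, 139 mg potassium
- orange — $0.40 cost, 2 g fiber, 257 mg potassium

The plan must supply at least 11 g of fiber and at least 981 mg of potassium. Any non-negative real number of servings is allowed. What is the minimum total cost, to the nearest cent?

With two linear requirements the optimum uses one or two foods; enumerate the corners.
whole-barley bread only: max(11/3, 981/139) = 7.058 servings → $1.76.
orange only: max(11/2, 981/257) = 5.5 servings → $2.20.
whole-barley bread + orange with both tight: 1.755 servings and 2.868 servings → $1.59.
So the least-cost plan costs $1.59.

$1.59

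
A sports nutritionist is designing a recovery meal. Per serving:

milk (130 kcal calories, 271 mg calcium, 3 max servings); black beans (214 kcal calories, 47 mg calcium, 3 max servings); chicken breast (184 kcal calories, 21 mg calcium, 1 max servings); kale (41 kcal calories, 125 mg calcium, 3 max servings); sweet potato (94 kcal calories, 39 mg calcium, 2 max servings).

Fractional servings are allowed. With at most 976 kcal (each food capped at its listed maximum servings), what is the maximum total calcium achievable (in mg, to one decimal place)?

Calcium per kcal: kale 3.049, milk 2.085, sweet potato 0.4149, black beans 0.2196, chicken breast 0.1141.
Take 3 servings of kale: uses 123 kcal, +375.0 mg calcium (running total 375.0 mg).
Take 3 servings of milk: uses 390 kcal, +813.0 mg calcium (running total 1188.0 mg).
Take 2 servings of sweet potato: uses 188 kcal, +78.0 mg calcium (running total 1266.0 mg).
Take 1.285 servings of black beans: uses 275 kcal, +60.4 mg calcium (running total 1326.4 mg).
Greedy by best ratio exhausts the calories allowance optimally: 1326.4 mg.

1326.4 mg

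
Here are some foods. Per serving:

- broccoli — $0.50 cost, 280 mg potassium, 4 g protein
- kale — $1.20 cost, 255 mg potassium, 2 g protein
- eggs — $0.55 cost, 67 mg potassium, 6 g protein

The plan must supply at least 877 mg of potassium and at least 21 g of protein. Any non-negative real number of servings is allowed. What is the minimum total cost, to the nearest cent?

$2.29

broccoli only: max(877/280, 21/4) = 5.25 servings → $2.62.
kale only: max(877/255, 21/2) = 10.5 servings → $12.60.
eggs only: max(877/67, 21/6) = 13.09 servings → $7.20.
broccoli + kale: the both-tight solution has a negative serving — not a feasible corner.
broccoli + eggs with both tight: 2.73 servings and 1.68 servings → $2.29.
kale + eggs with both tight: 2.761 servings and 2.58 servings → $4.73.
The minimum over all feasible corners is $2.29.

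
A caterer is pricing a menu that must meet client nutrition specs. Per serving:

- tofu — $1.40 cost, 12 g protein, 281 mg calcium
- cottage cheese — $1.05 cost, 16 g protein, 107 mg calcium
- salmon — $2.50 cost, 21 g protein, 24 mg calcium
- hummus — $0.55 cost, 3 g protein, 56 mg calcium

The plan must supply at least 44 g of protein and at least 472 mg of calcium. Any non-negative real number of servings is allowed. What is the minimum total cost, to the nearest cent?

Minimising a linear cost over {protein ≥ 44, calcium ≥ 472, servings ≥ 0} — the optimum is at a vertex, using one or two foods.
tofu only: max(44/12, 472/281) = 3.667 servings → $5.13.
cottage cheese only: max(44/16, 472/107) = 4.411 servings → $4.63.
salmon only: max(44/21, 472/24) = 19.67 servings → $49.17.
hummus only: max(44/3, 472/56) = 14.67 servings → $8.07.
tofu + cottage cheese with both tight: 0.8854 servings and 2.086 servings → $3.43.
tofu + salmon with both tight: 1.578 servings and 1.194 servings → $5.19.
tofu + hummus: the both-tight solution has a negative serving — not a feasible corner.
cottage cheese + salmon: intersection lies outside the first quadrant.
cottage cheese + hummus with both tight: 1.823 servings and 4.946 servings → $4.63.
salmon + hummus with both tight: 0.9493 servings and 8.022 servings → $6.79.
Cheapest feasible corner: $3.43.

$3.43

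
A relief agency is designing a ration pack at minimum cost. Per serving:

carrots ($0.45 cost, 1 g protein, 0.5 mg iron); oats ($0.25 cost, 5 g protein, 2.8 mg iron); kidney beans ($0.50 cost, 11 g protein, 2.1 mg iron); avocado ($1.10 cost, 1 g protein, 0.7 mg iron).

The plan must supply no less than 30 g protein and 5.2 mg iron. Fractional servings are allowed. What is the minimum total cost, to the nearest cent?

Minimising a linear cost over {protein ≥ 30, iron ≥ 5.2, servings ≥ 0} — the optimum is at a vertex, using one or two foods.
carrots only: max(30/1, 5.2/0.5) = 30 servings → $13.50.
oats only: max(30/5, 5.2/2.8) = 6 servings → $1.50.
kidney beans only: max(30/11, 5.2/2.1) = 2.727 servings → $1.36.
avocado only: max(30/1, 5.2/0.7) = 30 servings → $33.00.
carrots + oats: the both-tight solution has a negative serving — not a feasible corner.
carrots + kidney beans: intersection lies outside the first quadrant.
carrots + avocado: intersection lies outside the first quadrant.
oats + kidney beans with both targets exact would need a negative amount; discard.
oats + avocado with both targets exact would need a negative amount; discard.
kidney beans + avocado with both targets exact would need a negative amount; discard.
Cheapest feasible corner: $1.36.

$1.36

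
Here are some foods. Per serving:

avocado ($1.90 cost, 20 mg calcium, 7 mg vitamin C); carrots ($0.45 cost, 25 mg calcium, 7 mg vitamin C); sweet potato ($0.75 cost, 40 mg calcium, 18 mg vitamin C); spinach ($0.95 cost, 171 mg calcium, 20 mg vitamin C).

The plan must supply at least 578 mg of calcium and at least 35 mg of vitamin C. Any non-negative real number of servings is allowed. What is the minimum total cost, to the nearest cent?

For a min-cost LP with two ≥-constraints, a basic feasible solution has at most two positive variables.
avocado only: max(578/20, 35/7) = 28.9 servings → $54.91.
carrots only: max(578/25, 35/7) = 23.12 servings → $10.40.
sweet potato only: max(578/40, 35/18) = 14.45 servings → $10.84.
spinach only: max(578/171, 35/20) = 3.38 servings → $3.21.
avocado + carrots: intersection lies outside the first quadrant.
avocado + sweet potato with both targets exact would need a negative amount; discard.
avocado + spinach: intersection lies outside the first quadrant.
carrots + sweet potato with both targets exact would need a negative amount; discard.
carrots + spinach: the both-tight solution has a negative serving — not a feasible corner.
sweet potato + spinach with both targets exact would need a negative amount; discard.
The minimum over all feasible corners is $3.21.

$3.21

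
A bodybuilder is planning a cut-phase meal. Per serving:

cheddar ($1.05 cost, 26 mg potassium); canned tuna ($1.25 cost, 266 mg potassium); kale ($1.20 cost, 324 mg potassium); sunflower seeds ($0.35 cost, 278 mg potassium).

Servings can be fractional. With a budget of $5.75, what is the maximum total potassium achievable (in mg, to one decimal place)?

4567.1 mg

Potassium per dollar: sunflower seeds 794.3, kale 270, canned tuna 212.8, cheddar 24.76.
With no serving limits, spend the whole cost allowance on sunflower seeds: $5.75 / $0.35 × 278 mg = 4567.1 mg.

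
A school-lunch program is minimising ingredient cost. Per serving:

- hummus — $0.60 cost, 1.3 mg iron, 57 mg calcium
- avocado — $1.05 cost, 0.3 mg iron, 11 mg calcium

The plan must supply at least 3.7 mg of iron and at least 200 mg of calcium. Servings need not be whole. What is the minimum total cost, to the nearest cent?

Check every corner: each single food scaled to meet both minima, and each pair solved so both constraints bind.
hummus only: max(3.7/1.3, 200/57) = 3.509 servings → $2.11.
avocado only: max(3.7/0.3, 200/11) = 18.18 servings → $19.09.
hummus + avocado: intersection lies outside the first quadrant.
Cheapest feasible corner: $2.11.

$2.11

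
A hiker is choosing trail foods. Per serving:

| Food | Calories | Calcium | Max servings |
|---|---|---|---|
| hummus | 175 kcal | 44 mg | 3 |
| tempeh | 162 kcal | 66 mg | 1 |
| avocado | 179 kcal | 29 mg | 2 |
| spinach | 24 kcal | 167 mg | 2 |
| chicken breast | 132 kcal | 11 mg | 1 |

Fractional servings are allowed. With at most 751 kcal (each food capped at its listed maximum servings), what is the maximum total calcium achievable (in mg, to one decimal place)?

534.6 mg

Calcium per kcal: spinach 6.958, tempeh 0.4074, hummus 0.2514, avocado 0.162, chicken breast 0.08333.
Take 2 servings of spinach: uses 48 kcal, +334.0 mg calcium (running total 334.0 mg).
Take 1 serving of tempeh: uses 162 kcal, +66.0 mg calcium (running total 400.0 mg).
Take 3 servings of hummus: uses 525 kcal, +132.0 mg calcium (running total 532.0 mg).
Take 0.08939 servings of avocado: uses 16 kcal, +2.6 mg calcium (running total 534.6 mg).
Filling greedily by calcium-per-kcal is optimal for one linear limit, giving 534.6 mg.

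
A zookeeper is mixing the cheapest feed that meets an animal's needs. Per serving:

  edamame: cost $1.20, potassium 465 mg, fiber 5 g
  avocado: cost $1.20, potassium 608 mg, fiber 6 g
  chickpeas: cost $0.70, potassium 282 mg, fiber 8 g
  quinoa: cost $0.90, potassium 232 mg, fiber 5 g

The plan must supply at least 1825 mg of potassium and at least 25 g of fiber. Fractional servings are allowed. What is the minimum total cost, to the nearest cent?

$3.79

Check every corner: each single food scaled to meet both minima, and each pair solved so both constraints bind.
edamame only: max(1825/465, 25/5) = 5 servings → $6.00.
avocado only: max(1825/608, 25/6) = 4.167 servings → $5.00.
chickpeas only: max(1825/282, 25/8) = 6.472 servings → $4.53.
quinoa only: max(1825/232, 25/5) = 7.866 servings → $7.08.
edamame + avocado: intersection lies outside the first quadrant.
edamame + chickpeas with both tight: 3.268 servings and 1.082 servings → $4.68.
edamame + quinoa with both tight: 2.854 servings and 2.146 servings → $5.36.
avocado + chickpeas with both tight: 2.38 servings and 1.34 servings → $3.79.
avocado + quinoa with both tight: 2.018 servings and 2.579 servings → $4.74.
chickpeas + quinoa: intersection lies outside the first quadrant.
So the least-cost plan costs $3.79.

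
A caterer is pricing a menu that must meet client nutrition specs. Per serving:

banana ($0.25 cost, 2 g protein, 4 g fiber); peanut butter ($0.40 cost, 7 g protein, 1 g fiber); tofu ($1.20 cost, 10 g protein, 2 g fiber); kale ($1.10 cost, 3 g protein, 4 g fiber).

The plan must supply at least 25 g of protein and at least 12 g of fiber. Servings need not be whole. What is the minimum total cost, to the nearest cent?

$1.74

banana only: max(25/2, 12/4) = 12.5 servings → $3.12.
peanut butter only: max(25/7, 12/1) = 12 servings → $4.80.
tofu only: max(25/10, 12/2) = 6 servings → $7.20.
kale only: max(25/3, 12/4) = 8.333 servings → $9.17.
banana + peanut butter with both tight: 2.269 servings and 2.923 servings → $1.74.
banana + tofu with both tight: 1.944 servings and 2.111 servings → $3.02.
banana + kale with both targets exact would need a negative amount; discard.
peanut butter + tofu: intersection lies outside the first quadrant.
peanut butter + kale with both tight: 2.56 servings and 2.36 servings → $3.62.
tofu + kale with both tight: 1.882 servings and 2.059 servings → $4.52.
Cheapest feasible corner: $1.74.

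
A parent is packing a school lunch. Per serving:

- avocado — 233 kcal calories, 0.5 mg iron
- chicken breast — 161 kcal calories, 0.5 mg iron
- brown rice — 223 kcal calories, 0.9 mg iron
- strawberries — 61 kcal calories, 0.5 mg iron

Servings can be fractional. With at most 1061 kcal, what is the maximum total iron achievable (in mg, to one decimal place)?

8.7 mg

Iron per kcal: strawberries 0.008197, brown rice 0.004036, chicken breast 0.003106, avocado 0.002146.
With no serving limits, spend the whole calories allowance on strawberries: 1061 kcal / 61 kcal × 0.5 mg = 8.7 mg.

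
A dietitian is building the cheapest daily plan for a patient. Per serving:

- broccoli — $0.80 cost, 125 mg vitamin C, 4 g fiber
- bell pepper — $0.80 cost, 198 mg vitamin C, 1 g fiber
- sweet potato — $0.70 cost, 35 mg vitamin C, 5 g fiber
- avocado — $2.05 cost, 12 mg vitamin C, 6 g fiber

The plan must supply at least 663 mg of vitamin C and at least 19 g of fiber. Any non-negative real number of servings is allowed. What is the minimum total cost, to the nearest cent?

Compare the cost at each extreme point of the feasible region.
broccoli only: max(663/125, 19/4) = 5.304 servings → $4.24.
bell pepper only: max(663/198, 19/1) = 19 servings → $15.20.
sweet potato only: max(663/35, 19/5) = 18.94 servings → $13.26.
avocado only: max(663/12, 19/6) = 55.25 servings → $113.26.
broccoli + bell pepper with both tight: 4.646 servings and 0.4153 servings → $4.05.
broccoli + sweet potato: the both-tight solution has a negative serving — not a feasible corner.
broccoli + avocado with both targets exact would need a negative amount; discard.
bell pepper + sweet potato with both tight: 2.775 servings and 3.245 servings → $4.49.
bell pepper + avocado with both tight: 3.189 servings and 2.635 servings → $7.95.
sweet potato + avocado with both targets exact would need a negative amount; discard.
So the least-cost plan costs $4.05.

$4.05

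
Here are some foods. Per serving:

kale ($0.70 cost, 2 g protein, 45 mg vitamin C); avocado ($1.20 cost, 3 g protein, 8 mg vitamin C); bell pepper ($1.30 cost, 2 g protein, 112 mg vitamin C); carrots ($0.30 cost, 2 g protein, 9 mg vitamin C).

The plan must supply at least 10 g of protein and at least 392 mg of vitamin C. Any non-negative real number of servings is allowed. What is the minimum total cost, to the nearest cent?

$4.87

For a min-cost LP with two ≥-constraints, a basic feasible solution has at most two positive variables.
kale only: max(10/2, 392/45) = 8.711 servings → $6.10.
avocado only: max(10/3, 392/8) = 49 servings → $58.80.
bell pepper only: max(10/2, 392/112) = 5 servings → $6.50.
carrots only: max(10/2, 392/9) = 43.56 servings → $13.07.
kale + avocado: the both-tight solution has a negative serving — not a feasible corner.
kale + bell pepper with both tight: 2.507 servings and 2.493 servings → $5.00.
kale + carrots: the both-tight solution has a negative serving — not a feasible corner.
avocado + bell pepper with both tight: 1.05 servings and 3.425 servings → $5.71.
avocado + carrots: intersection lies outside the first quadrant.
bell pepper + carrots with both tight: 3.369 servings and 1.631 servings → $4.87.
The minimum over all feasible corners is $4.87.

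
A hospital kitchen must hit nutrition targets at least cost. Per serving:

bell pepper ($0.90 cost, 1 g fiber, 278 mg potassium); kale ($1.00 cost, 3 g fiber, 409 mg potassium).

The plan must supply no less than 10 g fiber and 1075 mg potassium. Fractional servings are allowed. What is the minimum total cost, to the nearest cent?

Check every corner: each single food scaled to meet both minima, and each pair solved so both constraints bind.
bell pepper only: max(10/1, 1075/278) = 10 servings → $9.00.
kale only: max(10/3, 1075/409) = 3.333 servings → $3.33.
bell pepper + kale: intersection lies outside the first quadrant.
So the least-cost plan costs $3.33.

$3.33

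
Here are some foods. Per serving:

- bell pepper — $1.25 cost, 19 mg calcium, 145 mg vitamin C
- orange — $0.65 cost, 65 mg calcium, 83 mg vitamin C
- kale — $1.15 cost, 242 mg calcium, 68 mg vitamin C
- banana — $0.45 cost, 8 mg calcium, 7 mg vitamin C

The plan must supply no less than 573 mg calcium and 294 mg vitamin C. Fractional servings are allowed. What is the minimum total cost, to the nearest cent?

The cheapest plan sits at a corner of the feasible region — with two constraints it uses at most two foods.
bell pepper only: max(573/19, 294/145) = 30.16 servings → $37.70.
orange only: max(573/65, 294/83) = 8.815 servings → $5.73.
kale only: max(573/242, 294/68) = 4.324 servings → $4.97.
banana only: max(573/8, 294/7) = 71.62 servings → $32.23.
bell pepper + orange: intersection lies outside the first quadrant.
bell pepper + kale with both tight: 0.9522 servings and 2.293 servings → $3.83.
bell pepper + banana: the both-tight solution has a negative serving — not a feasible corner.
orange + kale with both tight: 2.054 servings and 1.816 servings → $3.42.
orange + banana: the both-tight solution has a negative serving — not a feasible corner.
kale + banana with both tight: 1.443 servings and 27.99 servings → $14.25.
The minimum over all feasible corners is $3.42.

$3.42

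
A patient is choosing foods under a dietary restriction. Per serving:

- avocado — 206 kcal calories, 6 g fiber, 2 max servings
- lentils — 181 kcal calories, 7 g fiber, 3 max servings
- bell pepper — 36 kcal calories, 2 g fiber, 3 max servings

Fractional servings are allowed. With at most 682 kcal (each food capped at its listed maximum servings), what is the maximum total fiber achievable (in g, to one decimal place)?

Fiber per kcal: bell pepper 0.05556, lentils 0.03867, avocado 0.02913.
Take 3 servings of bell pepper: uses 108 kcal, +6.0 g fiber (running total 6.0 g).
Take 3 servings of lentils: uses 543 kcal, +21.0 g fiber (running total 27.0 g).
Take 0.1505 servings of avocado: uses 31 kcal, +0.9 g fiber (running total 27.9 g).
Greedy by best ratio exhausts the calories allowance optimally: 27.9 g.

27.9 g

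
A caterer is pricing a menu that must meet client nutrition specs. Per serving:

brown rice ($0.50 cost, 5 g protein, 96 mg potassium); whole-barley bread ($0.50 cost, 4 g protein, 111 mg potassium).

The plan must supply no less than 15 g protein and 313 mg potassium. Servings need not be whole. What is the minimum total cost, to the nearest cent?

$1.57

Two binding constraints pin down two serving amounts, so the optimal mix uses at most two foods. The candidates are each food alone (scaled to the tighter of protein/potassium) and each pair with both constraints tight.
brown rice only: max(15/5, 313/96) = 3.26 servings → $1.63.
whole-barley bread only: max(15/4, 313/111) = 3.75 servings → $1.88.
brown rice + whole-barley bread with both tight: 2.415 servings and 0.731 servings → $1.57.
Cheapest feasible corner: $1.57.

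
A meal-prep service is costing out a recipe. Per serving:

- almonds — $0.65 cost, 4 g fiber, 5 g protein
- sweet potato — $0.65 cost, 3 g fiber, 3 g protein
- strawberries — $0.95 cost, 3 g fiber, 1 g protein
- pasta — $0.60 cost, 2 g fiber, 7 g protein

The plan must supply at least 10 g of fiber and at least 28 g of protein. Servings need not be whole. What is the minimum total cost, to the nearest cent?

almonds only: max(10/4, 28/5) = 5.6 servings → $3.64.
sweet potato only: max(10/3, 28/3) = 9.333 servings → $6.07.
strawberries only: max(10/3, 28/1) = 28 servings → $26.60.
pasta only: max(10/2, 28/7) = 5 servings → $3.00.
almonds + sweet potato: intersection lies outside the first quadrant.
almonds + strawberries: the both-tight solution has a negative serving — not a feasible corner.
almonds + pasta with both tight: 0.7778 servings and 3.444 servings → $2.57.
sweet potato + strawberries: the both-tight solution has a negative serving — not a feasible corner.
sweet potato + pasta with both tight: 0.9333 servings and 3.6 servings → $2.77.
strawberries + pasta with both tight: 0.7368 servings and 3.895 servings → $3.04.
The minimum over all feasible corners is $2.57.

$2.57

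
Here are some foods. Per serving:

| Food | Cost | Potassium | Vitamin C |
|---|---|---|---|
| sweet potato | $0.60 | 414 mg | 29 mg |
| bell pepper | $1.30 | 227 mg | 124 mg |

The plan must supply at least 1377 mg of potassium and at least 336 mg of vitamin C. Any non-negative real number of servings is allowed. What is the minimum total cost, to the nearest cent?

Minimising a linear cost over {potassium ≥ 1377, vitamin C ≥ 336, servings ≥ 0} — the optimum is at a vertex, using one or two foods.
sweet potato only: max(1377/414, 336/29) = 11.59 servings → $6.95.
bell pepper only: max(1377/227, 336/124) = 6.066 servings → $7.89.
sweet potato + bell pepper with both tight: 2.111 servings and 2.216 servings → $4.15.
The minimum over all feasible corners is $4.15.

$4.15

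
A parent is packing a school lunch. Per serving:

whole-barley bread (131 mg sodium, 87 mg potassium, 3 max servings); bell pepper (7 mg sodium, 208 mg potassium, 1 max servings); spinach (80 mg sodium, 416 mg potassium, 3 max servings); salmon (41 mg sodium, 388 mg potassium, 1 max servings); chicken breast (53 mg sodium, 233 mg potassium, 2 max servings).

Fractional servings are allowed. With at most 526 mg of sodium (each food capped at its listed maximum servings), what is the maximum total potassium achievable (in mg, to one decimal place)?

2397.7 mg

Potassium per mg sodium: bell pepper 29.71, salmon 9.463, spinach 5.2, chicken breast 4.396, whole-barley bread 0.6641.
Take 1 serving of bell pepper: uses 7 mg sodium, +208.0 mg potassium (running total 208.0 mg).
Take 1 serving of salmon: uses 41 mg sodium, +388.0 mg potassium (running total 596.0 mg).
Take 3 servings of spinach: uses 240 mg sodium, +1248.0 mg potassium (running total 1844.0 mg).
Take 2 servings of chicken breast: uses 106 mg sodium, +466.0 mg potassium (running total 2310.0 mg).
Take 1.008 servings of whole-barley bread: uses 132 mg sodium, +87.7 mg potassium (running total 2397.7 mg).
Greedy by best ratio exhausts the sodium allowance optimally: 2397.7 mg.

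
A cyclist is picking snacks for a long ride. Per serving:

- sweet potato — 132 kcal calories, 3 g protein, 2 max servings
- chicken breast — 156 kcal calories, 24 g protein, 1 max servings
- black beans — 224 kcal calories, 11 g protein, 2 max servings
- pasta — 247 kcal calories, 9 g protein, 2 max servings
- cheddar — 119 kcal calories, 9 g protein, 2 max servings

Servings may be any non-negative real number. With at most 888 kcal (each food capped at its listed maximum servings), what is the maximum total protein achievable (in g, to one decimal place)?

Protein per kcal: chicken breast 0.1538, cheddar 0.07563, black beans 0.04911, pasta 0.03644, sweet potato 0.02273.
Take 1 serving of chicken breast: uses 156 kcal, +24.0 g protein (running total 24.0 g).
Take 2 servings of cheddar: uses 238 kcal, +18.0 g protein (running total 42.0 g).
Take 2 servings of black beans: uses 448 kcal, +22.0 g protein (running total 64.0 g).
Take 0.1862 servings of pasta: uses 46 kcal, +1.7 g protein (running total 65.7 g).
Greedy by best ratio exhausts the calories allowance optimally: 65.7 g.

65.7 g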